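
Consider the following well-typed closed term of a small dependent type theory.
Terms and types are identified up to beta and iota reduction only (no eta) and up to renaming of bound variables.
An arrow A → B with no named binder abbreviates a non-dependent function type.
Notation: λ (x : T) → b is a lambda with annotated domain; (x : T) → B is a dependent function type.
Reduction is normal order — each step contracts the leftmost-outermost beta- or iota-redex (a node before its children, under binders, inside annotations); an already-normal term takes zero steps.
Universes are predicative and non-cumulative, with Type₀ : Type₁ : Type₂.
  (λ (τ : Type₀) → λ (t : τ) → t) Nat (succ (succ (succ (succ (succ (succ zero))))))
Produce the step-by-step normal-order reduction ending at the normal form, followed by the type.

reduction (normal order):
  (λ (τ : Type₀) → λ (t : τ) → t) Nat (succ (succ (succ (succ (succ (succ zero))))))
  ~> (λ (τ : Nat) → τ) (succ (succ (succ (succ (succ (succ zero))))))
  ~> succ (succ (succ (succ (succ (succ zero)))))
type:
  Nat


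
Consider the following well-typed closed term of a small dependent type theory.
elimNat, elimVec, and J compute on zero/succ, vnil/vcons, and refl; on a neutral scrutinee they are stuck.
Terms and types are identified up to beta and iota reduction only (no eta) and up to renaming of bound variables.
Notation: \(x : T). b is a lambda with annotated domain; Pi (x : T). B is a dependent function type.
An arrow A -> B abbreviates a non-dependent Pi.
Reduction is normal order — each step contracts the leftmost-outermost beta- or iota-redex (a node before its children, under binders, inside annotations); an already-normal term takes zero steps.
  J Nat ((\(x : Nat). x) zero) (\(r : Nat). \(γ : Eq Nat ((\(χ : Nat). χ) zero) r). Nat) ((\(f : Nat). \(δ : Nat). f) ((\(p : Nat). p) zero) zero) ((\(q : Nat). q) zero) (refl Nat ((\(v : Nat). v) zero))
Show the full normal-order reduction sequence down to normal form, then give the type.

normal-order reduction:
  J Nat ((\(x : Nat). x) zero) (\(r : Nat). \(γ : Eq Nat ((\(χ : Nat). χ) zero) r). Nat) ((\(f : Nat). \(δ : Nat). f) ((\(p : Nat). p) zero) zero) ((\(q : Nat). q) zero) (refl Nat ((\(v : Nat). v) zero))
  ~> (\(x : Nat). \(r : Nat). x) ((\(γ : Nat). γ) zero) zero
  ~> (\(x : Nat). (\(r : Nat). r) zero) zero
  ~> (\(x : Nat). x) zero
  ~> zero
type:
  Nat


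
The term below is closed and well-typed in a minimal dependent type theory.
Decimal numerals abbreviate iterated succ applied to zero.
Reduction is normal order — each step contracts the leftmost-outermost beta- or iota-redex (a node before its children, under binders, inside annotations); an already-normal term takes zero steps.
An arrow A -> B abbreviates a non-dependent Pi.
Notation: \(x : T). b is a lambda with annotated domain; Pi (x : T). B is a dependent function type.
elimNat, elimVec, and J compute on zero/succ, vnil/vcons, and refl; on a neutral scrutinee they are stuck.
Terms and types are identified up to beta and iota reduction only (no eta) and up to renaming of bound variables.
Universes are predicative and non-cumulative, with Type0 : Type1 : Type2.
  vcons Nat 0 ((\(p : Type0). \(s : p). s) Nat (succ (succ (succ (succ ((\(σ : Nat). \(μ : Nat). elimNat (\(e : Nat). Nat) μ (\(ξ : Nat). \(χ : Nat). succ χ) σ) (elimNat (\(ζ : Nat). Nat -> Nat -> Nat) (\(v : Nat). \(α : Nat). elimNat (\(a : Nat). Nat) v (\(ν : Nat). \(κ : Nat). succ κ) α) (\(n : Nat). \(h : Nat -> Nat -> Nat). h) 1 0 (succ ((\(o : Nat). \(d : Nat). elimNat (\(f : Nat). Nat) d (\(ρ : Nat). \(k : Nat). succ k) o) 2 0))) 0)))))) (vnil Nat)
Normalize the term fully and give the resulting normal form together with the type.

reduced normal form:
  vcons Nat 0 7 (vnil Nat)
type:
  Vec Nat 1
observation: the term reaches its normal form after 39 normal-order steps.


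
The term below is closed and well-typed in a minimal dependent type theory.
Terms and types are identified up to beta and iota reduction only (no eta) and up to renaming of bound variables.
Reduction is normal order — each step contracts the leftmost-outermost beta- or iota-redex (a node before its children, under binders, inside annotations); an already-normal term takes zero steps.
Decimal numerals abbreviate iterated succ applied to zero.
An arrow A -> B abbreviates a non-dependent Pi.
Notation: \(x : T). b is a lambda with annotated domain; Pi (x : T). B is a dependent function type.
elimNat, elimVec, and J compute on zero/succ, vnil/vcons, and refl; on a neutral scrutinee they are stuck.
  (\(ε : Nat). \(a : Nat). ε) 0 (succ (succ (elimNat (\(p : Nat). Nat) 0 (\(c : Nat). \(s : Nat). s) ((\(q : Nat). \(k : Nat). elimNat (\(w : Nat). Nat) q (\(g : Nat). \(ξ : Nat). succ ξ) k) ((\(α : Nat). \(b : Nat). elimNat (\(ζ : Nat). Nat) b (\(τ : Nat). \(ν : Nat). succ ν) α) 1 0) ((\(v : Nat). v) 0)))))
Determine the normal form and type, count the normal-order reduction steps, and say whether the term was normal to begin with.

resulting normal form:
  0
inferred type:
  Nat
reduction steps (normal order): 2
already normal: no
first contracted redex: a beta-redex


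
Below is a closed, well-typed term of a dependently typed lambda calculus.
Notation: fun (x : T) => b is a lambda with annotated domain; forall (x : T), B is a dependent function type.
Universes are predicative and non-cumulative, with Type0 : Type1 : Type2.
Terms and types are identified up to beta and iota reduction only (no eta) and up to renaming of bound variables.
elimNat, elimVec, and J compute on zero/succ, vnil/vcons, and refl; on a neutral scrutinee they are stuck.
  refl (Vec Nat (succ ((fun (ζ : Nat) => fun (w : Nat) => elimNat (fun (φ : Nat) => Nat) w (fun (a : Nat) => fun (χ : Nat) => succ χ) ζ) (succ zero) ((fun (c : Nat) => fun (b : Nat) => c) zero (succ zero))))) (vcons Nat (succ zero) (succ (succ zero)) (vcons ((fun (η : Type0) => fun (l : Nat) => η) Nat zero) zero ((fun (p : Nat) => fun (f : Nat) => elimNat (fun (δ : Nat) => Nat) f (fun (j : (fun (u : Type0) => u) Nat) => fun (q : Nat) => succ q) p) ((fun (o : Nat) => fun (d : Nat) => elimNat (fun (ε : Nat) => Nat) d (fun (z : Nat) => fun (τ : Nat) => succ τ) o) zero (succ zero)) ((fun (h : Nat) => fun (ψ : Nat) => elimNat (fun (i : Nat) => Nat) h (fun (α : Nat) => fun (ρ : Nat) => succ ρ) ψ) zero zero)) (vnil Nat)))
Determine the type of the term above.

inferred type:
  Eq (Vec Nat (succ (succ zero))) (vcons Nat (succ zero) (succ (succ zero)) (vcons Nat zero (succ zero) (vnil Nat))) (vcons Nat (succ zero) (succ (succ zero)) (vcons Nat zero (succ zero) (vnil Nat)))


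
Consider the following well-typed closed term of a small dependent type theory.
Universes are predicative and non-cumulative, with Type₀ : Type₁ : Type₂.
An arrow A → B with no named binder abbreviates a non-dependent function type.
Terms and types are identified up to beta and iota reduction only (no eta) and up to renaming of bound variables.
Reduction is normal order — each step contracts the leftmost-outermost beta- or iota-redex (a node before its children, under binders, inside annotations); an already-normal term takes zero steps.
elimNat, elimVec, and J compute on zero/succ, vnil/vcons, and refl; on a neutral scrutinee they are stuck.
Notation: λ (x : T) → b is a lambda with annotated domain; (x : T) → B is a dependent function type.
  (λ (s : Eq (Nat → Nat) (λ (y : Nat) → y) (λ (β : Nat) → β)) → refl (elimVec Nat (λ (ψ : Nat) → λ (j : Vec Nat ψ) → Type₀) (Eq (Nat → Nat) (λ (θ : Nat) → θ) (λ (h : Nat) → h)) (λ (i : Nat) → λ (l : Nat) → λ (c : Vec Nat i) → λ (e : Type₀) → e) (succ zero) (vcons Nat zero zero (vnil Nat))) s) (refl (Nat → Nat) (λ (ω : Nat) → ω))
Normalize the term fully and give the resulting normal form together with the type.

resulting normal form:
  refl (Eq (Nat → Nat) (λ (s : Nat) → s) (λ (y : Nat) → y)) (refl (Nat → Nat) (λ (β : Nat) → β))
inferred type:
  Eq (Eq (Nat → Nat) (λ (s : Nat) → s) (λ (y : Nat) → y)) (refl (Nat → Nat) (λ (β : Nat) → β)) (refl (Nat → Nat) (λ (ψ : Nat) → ψ))
observation: the leftmost-outermost redex is a beta-redex, and normalization takes 7 steps.


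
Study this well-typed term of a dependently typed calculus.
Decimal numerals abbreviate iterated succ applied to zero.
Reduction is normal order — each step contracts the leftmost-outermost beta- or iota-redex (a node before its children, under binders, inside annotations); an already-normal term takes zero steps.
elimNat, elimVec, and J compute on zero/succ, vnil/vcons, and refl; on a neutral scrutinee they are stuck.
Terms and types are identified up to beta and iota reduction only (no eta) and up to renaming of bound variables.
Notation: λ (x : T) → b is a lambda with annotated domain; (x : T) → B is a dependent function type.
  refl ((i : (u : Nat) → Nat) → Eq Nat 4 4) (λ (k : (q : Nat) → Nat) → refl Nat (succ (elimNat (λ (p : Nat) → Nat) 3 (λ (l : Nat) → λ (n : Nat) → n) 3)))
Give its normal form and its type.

resulting normal form:
  refl ((i : (u : Nat) → Nat) → Eq Nat 4 4) (λ (k : (q : Nat) → Nat) → refl Nat 4)
the term's type:
  Eq ((i : (u : Nat) → Nat) → Eq Nat 4 4) (λ (k : (q : Nat) → Nat) → refl Nat 4) (λ (p : (l : Nat) → Nat) → refl Nat 4)
observation: the leftmost-outermost redex is an elimNat iota-redex, and normalization takes 10 steps.


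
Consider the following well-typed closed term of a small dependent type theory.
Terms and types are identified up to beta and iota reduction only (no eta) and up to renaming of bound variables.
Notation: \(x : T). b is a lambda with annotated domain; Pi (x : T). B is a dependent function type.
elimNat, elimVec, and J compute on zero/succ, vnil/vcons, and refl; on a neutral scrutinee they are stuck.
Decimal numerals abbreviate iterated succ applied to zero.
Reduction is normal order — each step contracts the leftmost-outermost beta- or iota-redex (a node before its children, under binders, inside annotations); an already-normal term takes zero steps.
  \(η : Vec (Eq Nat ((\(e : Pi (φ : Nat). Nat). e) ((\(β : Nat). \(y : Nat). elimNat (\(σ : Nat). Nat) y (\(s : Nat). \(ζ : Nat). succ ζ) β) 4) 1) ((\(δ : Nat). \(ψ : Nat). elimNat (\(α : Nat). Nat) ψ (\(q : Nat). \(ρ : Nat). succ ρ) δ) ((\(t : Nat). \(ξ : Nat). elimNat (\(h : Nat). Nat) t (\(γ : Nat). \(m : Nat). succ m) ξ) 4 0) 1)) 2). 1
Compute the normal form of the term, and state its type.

resulting normal form:
  \(η : Vec (Eq Nat 5 5) 2). 1
inferred type:
  Pi (η : Vec (Eq Nat 5 5) 2). Nat


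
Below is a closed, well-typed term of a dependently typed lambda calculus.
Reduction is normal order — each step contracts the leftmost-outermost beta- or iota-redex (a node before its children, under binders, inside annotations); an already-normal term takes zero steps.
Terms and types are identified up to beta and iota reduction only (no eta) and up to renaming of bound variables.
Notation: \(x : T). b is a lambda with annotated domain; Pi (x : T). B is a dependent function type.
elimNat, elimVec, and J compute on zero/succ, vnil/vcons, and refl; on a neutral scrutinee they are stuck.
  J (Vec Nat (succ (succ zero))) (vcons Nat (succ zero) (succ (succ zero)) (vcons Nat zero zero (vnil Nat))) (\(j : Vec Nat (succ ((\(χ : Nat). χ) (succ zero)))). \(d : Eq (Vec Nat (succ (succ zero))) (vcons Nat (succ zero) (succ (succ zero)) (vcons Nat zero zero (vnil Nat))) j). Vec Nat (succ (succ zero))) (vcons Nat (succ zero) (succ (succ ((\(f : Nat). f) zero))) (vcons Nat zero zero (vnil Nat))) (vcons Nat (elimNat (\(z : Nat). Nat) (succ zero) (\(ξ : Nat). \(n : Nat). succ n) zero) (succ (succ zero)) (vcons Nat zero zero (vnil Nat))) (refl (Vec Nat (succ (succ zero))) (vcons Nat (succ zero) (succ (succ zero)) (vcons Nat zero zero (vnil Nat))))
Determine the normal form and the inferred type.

normal form:
  vcons Nat (succ zero) (succ (succ zero)) (vcons Nat zero zero (vnil Nat))
the term's type:
  Vec Nat (succ (succ zero))
observation: the leftmost-outermost redex is a J iota-redex, and normalization takes 2 steps.


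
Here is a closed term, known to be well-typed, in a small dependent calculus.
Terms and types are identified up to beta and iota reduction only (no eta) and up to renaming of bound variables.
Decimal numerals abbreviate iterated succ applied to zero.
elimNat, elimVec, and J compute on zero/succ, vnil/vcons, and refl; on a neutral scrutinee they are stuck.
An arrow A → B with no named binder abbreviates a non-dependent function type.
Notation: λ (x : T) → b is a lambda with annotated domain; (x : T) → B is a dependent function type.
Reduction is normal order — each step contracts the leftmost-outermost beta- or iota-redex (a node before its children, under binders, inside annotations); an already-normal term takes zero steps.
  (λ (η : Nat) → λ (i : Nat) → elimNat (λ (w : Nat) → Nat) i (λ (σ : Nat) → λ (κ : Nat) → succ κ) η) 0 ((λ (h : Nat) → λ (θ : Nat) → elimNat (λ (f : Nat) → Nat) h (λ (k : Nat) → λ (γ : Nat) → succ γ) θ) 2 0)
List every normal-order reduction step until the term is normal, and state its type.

reduction (normal order):
  (λ (η : Nat) → λ (i : Nat) → elimNat (λ (w : Nat) → Nat) i (λ (σ : Nat) → λ (κ : Nat) → succ κ) η) 0 ((λ (h : Nat) → λ (θ : Nat) → elimNat (λ (f : Nat) → Nat) h (λ (k : Nat) → λ (γ : Nat) → succ γ) θ) 2 0)
  ~> (λ (η : Nat) → elimNat (λ (i : Nat) → Nat) η (λ (w : Nat) → λ (σ : Nat) → succ σ) 0) ((λ (κ : Nat) → λ (h : Nat) → elimNat (λ (θ : Nat) → Nat) κ (λ (f : Nat) → λ (k : Nat) → succ k) h) 2 0)
  ~> elimNat (λ (η : Nat) → Nat) ((λ (i : Nat) → λ (w : Nat) → elimNat (λ (σ : Nat) → Nat) i (λ (κ : Nat) → λ (h : Nat) → succ h) w) 2 0) (λ (θ : Nat) → λ (f : Nat) → succ f) 0
  ~> (λ (η : Nat) → λ (i : Nat) → elimNat (λ (w : Nat) → Nat) η (λ (σ : Nat) → λ (κ : Nat) → succ κ) i) 2 0
  ~> (λ (η : Nat) → elimNat (λ (i : Nat) → Nat) 2 (λ (w : Nat) → λ (σ : Nat) → succ σ) η) 0
  ~> elimNat (λ (η : Nat) → Nat) 2 (λ (i : Nat) → λ (w : Nat) → succ w) 0
  ~> 2
inferred type:
  Nat


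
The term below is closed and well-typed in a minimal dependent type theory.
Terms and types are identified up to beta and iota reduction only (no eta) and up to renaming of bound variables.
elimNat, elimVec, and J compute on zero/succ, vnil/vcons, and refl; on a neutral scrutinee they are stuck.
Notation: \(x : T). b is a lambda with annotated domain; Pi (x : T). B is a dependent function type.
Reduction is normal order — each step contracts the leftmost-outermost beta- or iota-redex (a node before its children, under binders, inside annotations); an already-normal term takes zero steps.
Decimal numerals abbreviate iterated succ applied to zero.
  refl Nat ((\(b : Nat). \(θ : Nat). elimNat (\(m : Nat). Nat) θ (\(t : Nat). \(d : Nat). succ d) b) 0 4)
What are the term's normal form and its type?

resulting normal form:
  refl Nat 4
type:
  Eq Nat 4 4


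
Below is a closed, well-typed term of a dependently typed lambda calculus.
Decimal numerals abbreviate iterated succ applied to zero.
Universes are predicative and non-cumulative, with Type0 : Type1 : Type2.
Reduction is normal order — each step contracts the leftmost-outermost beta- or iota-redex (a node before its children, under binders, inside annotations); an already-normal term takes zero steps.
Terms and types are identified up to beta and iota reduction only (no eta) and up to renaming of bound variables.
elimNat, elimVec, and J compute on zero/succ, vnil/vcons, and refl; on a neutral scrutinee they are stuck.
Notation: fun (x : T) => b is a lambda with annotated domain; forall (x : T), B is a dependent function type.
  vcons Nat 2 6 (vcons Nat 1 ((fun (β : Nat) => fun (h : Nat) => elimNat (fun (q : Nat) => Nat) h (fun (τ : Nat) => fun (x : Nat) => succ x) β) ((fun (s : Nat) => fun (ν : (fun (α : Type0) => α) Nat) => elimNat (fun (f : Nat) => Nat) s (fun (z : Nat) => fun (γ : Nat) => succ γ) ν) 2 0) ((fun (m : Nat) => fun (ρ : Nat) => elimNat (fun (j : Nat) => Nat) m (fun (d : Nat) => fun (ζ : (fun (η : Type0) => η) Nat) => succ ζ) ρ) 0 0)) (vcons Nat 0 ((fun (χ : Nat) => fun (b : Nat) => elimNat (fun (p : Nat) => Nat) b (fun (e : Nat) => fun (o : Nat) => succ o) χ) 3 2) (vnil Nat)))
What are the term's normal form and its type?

resulting normal form:
  vcons Nat 2 6 (vcons Nat 1 2 (vcons Nat 0 5 (vnil Nat)))
the term's type:
  Vec Nat 3


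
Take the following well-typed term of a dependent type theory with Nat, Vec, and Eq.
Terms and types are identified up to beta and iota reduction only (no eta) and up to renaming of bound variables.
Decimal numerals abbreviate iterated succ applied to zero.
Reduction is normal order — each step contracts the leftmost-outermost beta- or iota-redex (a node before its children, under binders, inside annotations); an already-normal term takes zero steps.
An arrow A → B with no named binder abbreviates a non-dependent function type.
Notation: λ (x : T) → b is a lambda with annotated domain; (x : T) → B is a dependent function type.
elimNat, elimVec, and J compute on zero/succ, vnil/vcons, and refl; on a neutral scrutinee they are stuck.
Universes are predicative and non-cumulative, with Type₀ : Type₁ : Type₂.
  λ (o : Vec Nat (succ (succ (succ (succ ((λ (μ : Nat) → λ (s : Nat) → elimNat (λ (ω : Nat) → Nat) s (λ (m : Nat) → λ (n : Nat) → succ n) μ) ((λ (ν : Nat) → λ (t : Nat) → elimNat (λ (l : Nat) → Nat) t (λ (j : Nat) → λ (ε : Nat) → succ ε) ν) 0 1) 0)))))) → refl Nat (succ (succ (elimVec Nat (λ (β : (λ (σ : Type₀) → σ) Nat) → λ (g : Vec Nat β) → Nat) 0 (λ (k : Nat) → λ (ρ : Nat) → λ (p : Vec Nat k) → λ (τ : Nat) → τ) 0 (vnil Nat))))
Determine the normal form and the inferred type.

resulting normal form:
  λ (o : Vec Nat 5) → refl Nat 2
the term's type:
  Vec Nat 5 → Eq Nat 2 2


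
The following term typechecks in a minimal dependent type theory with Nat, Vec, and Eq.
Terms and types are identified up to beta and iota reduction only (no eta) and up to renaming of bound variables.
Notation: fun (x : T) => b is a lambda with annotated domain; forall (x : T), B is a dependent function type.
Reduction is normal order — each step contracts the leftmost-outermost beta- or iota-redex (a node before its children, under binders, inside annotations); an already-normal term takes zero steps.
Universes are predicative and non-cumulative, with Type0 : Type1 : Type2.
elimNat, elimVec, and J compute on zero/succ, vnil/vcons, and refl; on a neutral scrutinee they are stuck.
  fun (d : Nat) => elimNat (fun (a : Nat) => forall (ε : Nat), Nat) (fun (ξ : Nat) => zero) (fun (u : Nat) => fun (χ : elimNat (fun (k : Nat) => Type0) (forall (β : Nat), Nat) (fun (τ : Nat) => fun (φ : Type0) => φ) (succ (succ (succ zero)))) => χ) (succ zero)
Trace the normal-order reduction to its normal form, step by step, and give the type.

normal-order reduction sequence:
  fun (d : Nat) => elimNat (fun (a : Nat) => forall (ε : Nat), Nat) (fun (ξ : Nat) => zero) (fun (u : Nat) => fun (χ : elimNat (fun (k : Nat) => Type0) (forall (β : Nat), Nat) (fun (τ : Nat) => fun (φ : Type0) => φ) (succ (succ (succ zero)))) => χ) (succ zero)
  ~> fun (d : Nat) => (fun (a : Nat) => fun (ε : elimNat (fun (ξ : Nat) => Type0) (forall (u : Nat), Nat) (fun (χ : Nat) => fun (k : Type0) => k) (succ (succ (succ zero)))) => ε) zero (elimNat (fun (β : Nat) => forall (τ : Nat), Nat) (fun (φ : Nat) => zero) (fun (s : Nat) => fun (σ : elimNat (fun (ψ : Nat) => Type0) (forall (δ : Nat), Nat) (fun (α : Nat) => fun (o : Type0) => o) (succ (succ (succ zero)))) => σ) zero)
  ~> fun (d : Nat) => (fun (a : elimNat (fun (ε : Nat) => Type0) (forall (ξ : Nat), Nat) (fun (u : Nat) => fun (χ : Type0) => χ) (succ (succ (succ zero)))) => a) (elimNat (fun (k : Nat) => forall (β : Nat), Nat) (fun (τ : Nat) => zero) (fun (φ : Nat) => fun (s : elimNat (fun (σ : Nat) => Type0) (forall (ψ : Nat), Nat) (fun (δ : Nat) => fun (α : Type0) => α) (succ (succ (succ zero)))) => s) zero)
  ~> fun (d : Nat) => elimNat (fun (a : Nat) => forall (ε : Nat), Nat) (fun (ξ : Nat) => zero) (fun (u : Nat) => fun (χ : elimNat (fun (k : Nat) => Type0) (forall (β : Nat), Nat) (fun (τ : Nat) => fun (φ : Type0) => φ) (succ (succ (succ zero)))) => χ) zero
  ~> fun (d : Nat) => fun (a : Nat) => zero
the term's type:
  forall (d : Nat), forall (a : Nat), Nat


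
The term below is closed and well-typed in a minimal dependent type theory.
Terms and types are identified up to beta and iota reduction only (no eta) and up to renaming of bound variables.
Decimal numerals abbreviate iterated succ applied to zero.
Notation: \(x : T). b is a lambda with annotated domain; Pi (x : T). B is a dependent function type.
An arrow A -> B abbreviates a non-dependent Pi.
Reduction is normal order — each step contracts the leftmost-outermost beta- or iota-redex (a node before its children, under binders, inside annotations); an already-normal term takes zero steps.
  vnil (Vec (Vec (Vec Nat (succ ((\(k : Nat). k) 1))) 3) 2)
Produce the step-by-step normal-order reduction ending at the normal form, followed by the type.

normal-order reduction:
  vnil (Vec (Vec (Vec Nat (succ ((\(k : Nat). k) 1))) 3) 2)
  ~> vnil (Vec (Vec (Vec Nat 2) 3) 2)
the term's type:
  Vec (Vec (Vec (Vec Nat 2) 3) 2) 0


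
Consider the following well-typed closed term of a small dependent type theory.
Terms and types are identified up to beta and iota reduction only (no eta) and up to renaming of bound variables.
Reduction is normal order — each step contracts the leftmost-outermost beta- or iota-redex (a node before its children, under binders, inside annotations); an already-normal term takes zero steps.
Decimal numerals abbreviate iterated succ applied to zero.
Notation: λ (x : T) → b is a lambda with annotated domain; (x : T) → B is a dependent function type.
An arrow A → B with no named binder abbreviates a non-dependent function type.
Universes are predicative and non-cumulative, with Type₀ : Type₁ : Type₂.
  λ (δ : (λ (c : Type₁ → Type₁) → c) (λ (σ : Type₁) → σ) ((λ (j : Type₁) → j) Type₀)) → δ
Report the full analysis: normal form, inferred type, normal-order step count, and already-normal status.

normal form:
  λ (δ : Type₀) → δ
inferred type:
  Type₀ → Type₀
normal-order step count: 3
already normal: no
first redex: a beta-redex


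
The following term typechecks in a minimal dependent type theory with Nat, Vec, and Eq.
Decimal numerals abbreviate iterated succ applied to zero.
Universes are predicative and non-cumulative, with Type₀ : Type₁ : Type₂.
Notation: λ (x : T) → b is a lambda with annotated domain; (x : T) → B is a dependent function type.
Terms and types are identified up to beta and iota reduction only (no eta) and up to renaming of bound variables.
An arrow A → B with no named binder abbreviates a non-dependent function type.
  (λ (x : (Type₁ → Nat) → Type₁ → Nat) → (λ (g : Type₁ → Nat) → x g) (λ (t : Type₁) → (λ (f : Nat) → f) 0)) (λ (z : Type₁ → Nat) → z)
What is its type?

the term's type:
  Type₁ → Nat


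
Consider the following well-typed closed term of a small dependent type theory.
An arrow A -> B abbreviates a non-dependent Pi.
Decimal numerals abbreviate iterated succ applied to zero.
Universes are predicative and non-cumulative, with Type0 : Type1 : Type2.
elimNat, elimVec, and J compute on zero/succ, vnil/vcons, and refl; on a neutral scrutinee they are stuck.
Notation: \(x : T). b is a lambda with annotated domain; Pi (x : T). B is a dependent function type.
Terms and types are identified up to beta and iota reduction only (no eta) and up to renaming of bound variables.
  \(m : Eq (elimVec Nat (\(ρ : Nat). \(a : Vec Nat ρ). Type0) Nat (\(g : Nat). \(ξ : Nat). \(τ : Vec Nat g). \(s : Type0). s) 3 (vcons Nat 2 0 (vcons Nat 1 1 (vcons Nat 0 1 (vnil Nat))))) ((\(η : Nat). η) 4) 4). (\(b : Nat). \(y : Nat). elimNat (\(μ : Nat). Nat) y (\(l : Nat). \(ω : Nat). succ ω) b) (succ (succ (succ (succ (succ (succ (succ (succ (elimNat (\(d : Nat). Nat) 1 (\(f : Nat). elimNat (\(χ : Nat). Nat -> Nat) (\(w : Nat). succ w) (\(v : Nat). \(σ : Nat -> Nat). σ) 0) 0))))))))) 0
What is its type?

the term's type:
  Eq Nat 4 4 -> Nat


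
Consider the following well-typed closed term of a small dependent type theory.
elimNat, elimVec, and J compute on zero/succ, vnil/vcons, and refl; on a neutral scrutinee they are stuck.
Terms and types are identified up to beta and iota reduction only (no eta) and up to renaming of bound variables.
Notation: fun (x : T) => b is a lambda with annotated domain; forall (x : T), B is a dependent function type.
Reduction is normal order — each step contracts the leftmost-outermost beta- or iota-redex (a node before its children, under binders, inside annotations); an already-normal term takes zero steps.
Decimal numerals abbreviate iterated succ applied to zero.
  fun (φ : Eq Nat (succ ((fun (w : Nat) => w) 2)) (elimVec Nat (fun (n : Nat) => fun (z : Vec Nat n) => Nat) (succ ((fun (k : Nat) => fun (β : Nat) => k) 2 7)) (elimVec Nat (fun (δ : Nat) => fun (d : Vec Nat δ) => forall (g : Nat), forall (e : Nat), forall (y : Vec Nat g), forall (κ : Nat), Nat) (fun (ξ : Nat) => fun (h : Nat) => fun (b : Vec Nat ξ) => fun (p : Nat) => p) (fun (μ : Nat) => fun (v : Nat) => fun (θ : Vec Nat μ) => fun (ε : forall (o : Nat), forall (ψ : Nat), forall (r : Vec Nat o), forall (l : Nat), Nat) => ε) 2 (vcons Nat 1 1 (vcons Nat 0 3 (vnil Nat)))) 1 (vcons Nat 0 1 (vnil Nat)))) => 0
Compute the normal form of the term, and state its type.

reduced normal form:
  fun (φ : Eq Nat 3 3) => 0
the term's type:
  forall (φ : Eq Nat 3 3), Nat
observation: 20 normal-order steps separate the term from its normal form.


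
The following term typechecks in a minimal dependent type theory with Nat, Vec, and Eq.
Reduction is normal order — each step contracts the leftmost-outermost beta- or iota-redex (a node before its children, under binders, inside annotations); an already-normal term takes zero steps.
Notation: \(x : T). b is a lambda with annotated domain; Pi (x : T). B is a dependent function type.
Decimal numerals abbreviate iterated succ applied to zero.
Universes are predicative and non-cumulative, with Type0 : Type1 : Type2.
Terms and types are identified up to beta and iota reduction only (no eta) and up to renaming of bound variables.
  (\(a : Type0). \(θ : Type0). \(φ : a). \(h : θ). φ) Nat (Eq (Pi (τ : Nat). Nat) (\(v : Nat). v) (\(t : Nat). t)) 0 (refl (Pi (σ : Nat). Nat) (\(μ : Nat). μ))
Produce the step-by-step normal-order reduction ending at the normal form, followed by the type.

normal-order reduction sequence:
  (\(a : Type0). \(θ : Type0). \(φ : a). \(h : θ). φ) Nat (Eq (Pi (τ : Nat). Nat) (\(v : Nat). v) (\(t : Nat). t)) 0 (refl (Pi (σ : Nat). Nat) (\(μ : Nat). μ))
  ~> (\(a : Type0). \(θ : Nat). \(φ : a). θ) (Eq (Pi (h : Nat). Nat) (\(τ : Nat). τ) (\(v : Nat). v)) 0 (refl (Pi (t : Nat). Nat) (\(σ : Nat). σ))
  ~> (\(a : Nat). \(θ : Eq (Pi (φ : Nat). Nat) (\(h : Nat). h) (\(τ : Nat). τ)). a) 0 (refl (Pi (v : Nat). Nat) (\(t : Nat). t))
  ~> (\(a : Eq (Pi (θ : Nat). Nat) (\(φ : Nat). φ) (\(h : Nat). h)). 0) (refl (Pi (τ : Nat). Nat) (\(v : Nat). v))
  ~> 0
inferred type:
  Nat


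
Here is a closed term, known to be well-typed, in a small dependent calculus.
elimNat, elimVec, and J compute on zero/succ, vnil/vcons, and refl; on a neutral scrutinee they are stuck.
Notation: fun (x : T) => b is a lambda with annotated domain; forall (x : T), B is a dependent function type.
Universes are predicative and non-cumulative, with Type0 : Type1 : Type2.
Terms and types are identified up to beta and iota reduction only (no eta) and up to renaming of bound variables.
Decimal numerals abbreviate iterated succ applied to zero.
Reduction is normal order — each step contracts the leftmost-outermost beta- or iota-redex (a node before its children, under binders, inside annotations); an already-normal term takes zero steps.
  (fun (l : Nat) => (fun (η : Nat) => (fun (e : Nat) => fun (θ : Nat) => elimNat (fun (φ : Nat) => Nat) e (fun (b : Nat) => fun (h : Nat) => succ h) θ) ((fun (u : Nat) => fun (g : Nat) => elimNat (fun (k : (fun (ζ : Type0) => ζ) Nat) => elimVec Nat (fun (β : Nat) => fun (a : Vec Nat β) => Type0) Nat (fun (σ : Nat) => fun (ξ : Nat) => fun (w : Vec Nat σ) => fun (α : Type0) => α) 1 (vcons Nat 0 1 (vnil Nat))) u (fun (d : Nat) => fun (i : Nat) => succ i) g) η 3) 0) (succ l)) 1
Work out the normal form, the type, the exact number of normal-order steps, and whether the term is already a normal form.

resulting normal form:
  5
inferred type:
  Nat
normal-order step count: 17
term was already normal: no
first redex: a beta-redex


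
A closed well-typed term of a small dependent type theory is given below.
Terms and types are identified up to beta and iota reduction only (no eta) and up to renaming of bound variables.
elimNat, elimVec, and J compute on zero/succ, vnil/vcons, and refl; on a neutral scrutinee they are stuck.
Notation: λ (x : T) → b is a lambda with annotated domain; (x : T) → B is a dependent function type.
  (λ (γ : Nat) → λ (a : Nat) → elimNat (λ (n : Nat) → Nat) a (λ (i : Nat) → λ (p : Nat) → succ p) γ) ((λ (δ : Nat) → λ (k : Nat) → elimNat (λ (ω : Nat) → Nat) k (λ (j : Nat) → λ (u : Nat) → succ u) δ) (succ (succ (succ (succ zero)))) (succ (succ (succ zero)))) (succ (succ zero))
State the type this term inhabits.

inferred type:
  Nat


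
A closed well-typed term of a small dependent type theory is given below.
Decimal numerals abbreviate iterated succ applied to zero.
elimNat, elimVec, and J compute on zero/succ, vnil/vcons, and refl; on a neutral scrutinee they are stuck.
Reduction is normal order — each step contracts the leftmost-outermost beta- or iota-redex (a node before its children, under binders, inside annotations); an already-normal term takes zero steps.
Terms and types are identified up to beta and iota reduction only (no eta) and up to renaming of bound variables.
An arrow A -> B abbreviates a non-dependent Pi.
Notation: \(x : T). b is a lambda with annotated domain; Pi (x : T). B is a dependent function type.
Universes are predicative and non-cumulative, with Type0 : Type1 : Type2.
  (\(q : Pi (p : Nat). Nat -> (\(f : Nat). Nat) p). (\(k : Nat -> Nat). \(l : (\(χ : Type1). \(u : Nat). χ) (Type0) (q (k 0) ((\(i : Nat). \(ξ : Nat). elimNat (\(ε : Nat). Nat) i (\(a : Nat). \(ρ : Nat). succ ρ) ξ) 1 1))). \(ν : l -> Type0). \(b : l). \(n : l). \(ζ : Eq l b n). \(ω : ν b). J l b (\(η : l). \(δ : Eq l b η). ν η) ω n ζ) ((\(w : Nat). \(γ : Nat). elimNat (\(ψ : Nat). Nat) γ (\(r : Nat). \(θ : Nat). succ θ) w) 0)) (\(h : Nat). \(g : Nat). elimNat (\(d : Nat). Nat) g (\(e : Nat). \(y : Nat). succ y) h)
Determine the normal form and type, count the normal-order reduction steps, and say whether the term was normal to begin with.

reduced normal form:
  \(q : Type0). \(p : q -> Type0). \(f : q). \(k : q). \(l : Eq q f k). \(χ : p f). J q f (\(u : q). \(i : Eq q f u). p u) χ k l
type:
  Pi (q : Type0). Pi (p : q -> Type0). Pi (f : q). Pi (k : q). Eq q f k -> p f -> p k
reduction steps (normal order): 4
started in normal form: no
first contracted redex: a beta-redex


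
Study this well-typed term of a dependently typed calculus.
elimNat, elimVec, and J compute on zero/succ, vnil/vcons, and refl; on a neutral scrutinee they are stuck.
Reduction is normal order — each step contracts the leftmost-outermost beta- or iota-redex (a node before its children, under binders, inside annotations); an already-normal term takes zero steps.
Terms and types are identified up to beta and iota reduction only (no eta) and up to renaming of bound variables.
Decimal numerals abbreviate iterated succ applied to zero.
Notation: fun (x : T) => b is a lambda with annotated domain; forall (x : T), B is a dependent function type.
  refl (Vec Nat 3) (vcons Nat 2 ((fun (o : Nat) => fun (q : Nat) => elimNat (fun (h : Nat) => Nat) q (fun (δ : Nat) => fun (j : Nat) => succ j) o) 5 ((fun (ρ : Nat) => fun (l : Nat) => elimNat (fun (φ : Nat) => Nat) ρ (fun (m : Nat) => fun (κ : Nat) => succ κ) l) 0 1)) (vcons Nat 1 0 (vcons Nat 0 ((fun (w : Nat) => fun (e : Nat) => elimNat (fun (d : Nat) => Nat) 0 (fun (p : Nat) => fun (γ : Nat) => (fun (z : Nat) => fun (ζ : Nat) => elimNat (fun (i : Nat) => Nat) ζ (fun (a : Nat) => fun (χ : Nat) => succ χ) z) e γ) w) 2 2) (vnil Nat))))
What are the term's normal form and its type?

reduced normal form:
  refl (Vec Nat 3) (vcons Nat 2 6 (vcons Nat 1 0 (vcons Nat 0 4 (vnil Nat))))
type:
  Eq (Vec Nat 3) (vcons Nat 2 6 (vcons Nat 1 0 (vcons Nat 0 4 (vnil Nat)))) (vcons Nat 2 6 (vcons Nat 1 0 (vcons Nat 0 4 (vnil Nat))))
observation: 51 normal-order steps normalize the term, beginning with a beta-redex.


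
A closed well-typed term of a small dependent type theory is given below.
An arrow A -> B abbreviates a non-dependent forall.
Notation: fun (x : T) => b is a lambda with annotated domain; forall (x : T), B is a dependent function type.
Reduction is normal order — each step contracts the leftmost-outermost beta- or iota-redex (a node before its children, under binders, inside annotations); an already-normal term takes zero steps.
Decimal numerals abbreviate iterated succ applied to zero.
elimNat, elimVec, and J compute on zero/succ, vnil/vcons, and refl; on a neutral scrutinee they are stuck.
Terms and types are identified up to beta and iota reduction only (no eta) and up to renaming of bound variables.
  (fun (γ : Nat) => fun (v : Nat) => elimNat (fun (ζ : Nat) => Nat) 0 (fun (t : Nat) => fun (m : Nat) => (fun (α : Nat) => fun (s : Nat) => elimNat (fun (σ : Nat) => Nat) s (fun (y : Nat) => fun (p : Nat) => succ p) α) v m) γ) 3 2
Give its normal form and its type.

reduced normal form:
  6
the term's type:
  Nat


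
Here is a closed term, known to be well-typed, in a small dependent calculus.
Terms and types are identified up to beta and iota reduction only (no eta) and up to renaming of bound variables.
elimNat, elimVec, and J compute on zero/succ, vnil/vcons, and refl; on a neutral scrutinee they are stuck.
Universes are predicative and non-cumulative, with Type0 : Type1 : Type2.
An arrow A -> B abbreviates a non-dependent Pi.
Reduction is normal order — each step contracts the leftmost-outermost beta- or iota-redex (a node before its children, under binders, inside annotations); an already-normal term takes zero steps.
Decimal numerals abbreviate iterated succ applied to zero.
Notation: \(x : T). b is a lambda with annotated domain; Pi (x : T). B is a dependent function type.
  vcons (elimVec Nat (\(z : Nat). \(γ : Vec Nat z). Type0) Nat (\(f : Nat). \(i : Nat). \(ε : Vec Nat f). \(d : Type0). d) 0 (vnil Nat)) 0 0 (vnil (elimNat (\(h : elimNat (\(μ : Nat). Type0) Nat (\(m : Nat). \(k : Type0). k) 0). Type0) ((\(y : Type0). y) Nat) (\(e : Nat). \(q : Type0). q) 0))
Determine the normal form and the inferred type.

reduced normal form:
  vcons Nat 0 0 (vnil Nat)
type:
  Vec Nat 1


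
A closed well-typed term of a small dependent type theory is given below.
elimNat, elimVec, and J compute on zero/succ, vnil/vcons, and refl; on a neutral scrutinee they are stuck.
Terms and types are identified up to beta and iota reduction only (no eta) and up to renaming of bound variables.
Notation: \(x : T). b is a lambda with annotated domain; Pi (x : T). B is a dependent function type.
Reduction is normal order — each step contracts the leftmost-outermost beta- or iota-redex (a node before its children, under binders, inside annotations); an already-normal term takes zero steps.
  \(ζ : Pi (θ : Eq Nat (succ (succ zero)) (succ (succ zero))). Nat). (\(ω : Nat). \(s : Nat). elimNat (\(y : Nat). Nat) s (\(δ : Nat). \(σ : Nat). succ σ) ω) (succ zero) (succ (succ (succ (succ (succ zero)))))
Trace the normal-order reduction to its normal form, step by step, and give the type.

normal-order reduction sequence:
  \(ζ : Pi (θ : Eq Nat (succ (succ zero)) (succ (succ zero))). Nat). (\(ω : Nat). \(s : Nat). elimNat (\(y : Nat). Nat) s (\(δ : Nat). \(σ : Nat). succ σ) ω) (succ zero) (succ (succ (succ (succ (succ zero)))))
  ~> \(ζ : Pi (θ : Eq Nat (succ (succ zero)) (succ (succ zero))). Nat). (\(ω : Nat). elimNat (\(s : Nat). Nat) ω (\(y : Nat). \(δ : Nat). succ δ) (succ zero)) (succ (succ (succ (succ (succ zero)))))
  ~> \(ζ : Pi (θ : Eq Nat (succ (succ zero)) (succ (succ zero))). Nat). elimNat (\(ω : Nat). Nat) (succ (succ (succ (succ (succ zero))))) (\(s : Nat). \(y : Nat). succ y) (succ zero)
  ~> \(ζ : Pi (θ : Eq Nat (succ (succ zero)) (succ (succ zero))). Nat). (\(ω : Nat). \(s : Nat). succ s) zero (elimNat (\(y : Nat). Nat) (succ (succ (succ (succ (succ zero))))) (\(δ : Nat). \(σ : Nat). succ σ) zero)
  ~> \(ζ : Pi (θ : Eq Nat (succ (succ zero)) (succ (succ zero))). Nat). (\(ω : Nat). succ ω) (elimNat (\(s : Nat). Nat) (succ (succ (succ (succ (succ zero))))) (\(y : Nat). \(δ : Nat). succ δ) zero)
  ~> \(ζ : Pi (θ : Eq Nat (succ (succ zero)) (succ (succ zero))). Nat). succ (elimNat (\(ω : Nat). Nat) (succ (succ (succ (succ (succ zero))))) (\(s : Nat). \(y : Nat). succ y) zero)
  ~> \(ζ : Pi (θ : Eq Nat (succ (succ zero)) (succ (succ zero))). Nat). succ (succ (succ (succ (succ (succ zero)))))
type:
  Pi (ζ : Pi (θ : Eq Nat (succ (succ zero)) (succ (succ zero))). Nat). Nat


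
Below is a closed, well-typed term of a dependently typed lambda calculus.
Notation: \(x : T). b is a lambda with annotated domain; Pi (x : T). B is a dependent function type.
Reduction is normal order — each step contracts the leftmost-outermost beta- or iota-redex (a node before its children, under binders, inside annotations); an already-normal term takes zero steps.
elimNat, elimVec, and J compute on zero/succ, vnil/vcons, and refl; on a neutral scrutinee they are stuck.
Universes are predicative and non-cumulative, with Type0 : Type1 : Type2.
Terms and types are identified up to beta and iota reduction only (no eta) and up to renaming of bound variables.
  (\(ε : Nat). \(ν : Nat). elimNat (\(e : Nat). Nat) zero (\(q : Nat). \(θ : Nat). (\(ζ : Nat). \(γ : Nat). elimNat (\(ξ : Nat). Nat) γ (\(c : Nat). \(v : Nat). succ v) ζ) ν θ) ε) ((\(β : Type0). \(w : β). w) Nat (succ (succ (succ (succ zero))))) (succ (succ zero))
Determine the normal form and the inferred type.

resulting normal form:
  succ (succ (succ (succ (succ (succ (succ (succ zero)))))))
the term's type:
  Nat
observation: normalization takes exactly 26 steps under the normal-order strategy.


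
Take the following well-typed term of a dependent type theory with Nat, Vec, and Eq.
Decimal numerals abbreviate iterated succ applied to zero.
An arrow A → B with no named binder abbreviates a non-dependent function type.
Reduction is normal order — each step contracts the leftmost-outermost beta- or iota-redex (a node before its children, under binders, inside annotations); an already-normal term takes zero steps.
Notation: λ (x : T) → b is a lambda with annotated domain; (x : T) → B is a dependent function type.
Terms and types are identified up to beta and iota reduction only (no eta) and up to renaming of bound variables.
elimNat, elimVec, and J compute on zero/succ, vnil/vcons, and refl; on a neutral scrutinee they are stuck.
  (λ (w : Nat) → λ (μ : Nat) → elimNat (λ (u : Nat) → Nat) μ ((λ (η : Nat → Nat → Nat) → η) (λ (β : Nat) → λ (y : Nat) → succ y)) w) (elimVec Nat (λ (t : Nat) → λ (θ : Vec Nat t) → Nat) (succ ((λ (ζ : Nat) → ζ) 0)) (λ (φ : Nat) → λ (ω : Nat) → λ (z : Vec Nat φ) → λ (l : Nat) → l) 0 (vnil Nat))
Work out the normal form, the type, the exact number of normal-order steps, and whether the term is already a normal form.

normal form:
  λ (w : Nat) → succ w
inferred type:
  Nat → Nat
reduction steps (normal order): 8
term was already normal: no
first contracted redex: a beta-redex
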